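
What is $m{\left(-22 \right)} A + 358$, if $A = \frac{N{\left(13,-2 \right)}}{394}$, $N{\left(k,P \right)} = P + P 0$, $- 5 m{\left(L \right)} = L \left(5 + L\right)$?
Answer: $\frac{353004}{985} \approx 358.38$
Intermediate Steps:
$m{\left(L \right)} = - \frac{L \left(5 + L\right)}{5}$
$N{\left(k,P \right)} = P$ ($N{\left(k,P \right)} = P + 0 = P$)
$A = - \frac{1}{197}$ ($A = - \frac{2}{394} = \left(-2\right) \frac{1}{394} = - \frac{1}{197} \approx -0.0050761$)
$m{\left(-22 \right)} A + 358 = \left(- \frac{1}{5}\right) \left(-22\right) \left(5 - 22\right) \left(- \frac{1}{197}\right) + 358 = \left(- \frac{1}{5}\right) \left(-22\right) \left(-17\right) \left(- \frac{1}{197}\right) + 358 = \left(- \frac{374}{5}\right) \left(- \frac{1}{197}\right) + 358 = \frac{374}{985} + 358 = \frac{353004}{985}$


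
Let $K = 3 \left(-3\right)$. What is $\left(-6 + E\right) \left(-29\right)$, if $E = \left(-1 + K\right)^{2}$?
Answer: $-2726$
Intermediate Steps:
$K = -9$
$E = 100$ ($E = \left(-1 - 9\right)^{2} = \left(-10\right)^{2} = 100$)
$\left(-6 + E\right) \left(-29\right) = \left(-6 + 100\right) \left(-29\right) = 94 \left(-29\right) = -2726$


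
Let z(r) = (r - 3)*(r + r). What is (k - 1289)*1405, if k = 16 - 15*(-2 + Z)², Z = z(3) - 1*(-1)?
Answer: -1809640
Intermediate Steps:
z(r) = 2*r*(-3 + r) (z(r) = (-3 + r)*(2*r) = 2*r*(-3 + r))
Z = 1 (Z = 2*3*(-3 + 3) - 1*(-1) = 2*3*0 + 1 = 0 + 1 = 1)
k = 1 (k = 16 - 15*(-2 + 1)² = 16 - 15*(-1)² = 16 - 15*1 = 16 - 15 = 1)
(k - 1289)*1405 = (1 - 1289)*1405 = -1288*1405 = -1809640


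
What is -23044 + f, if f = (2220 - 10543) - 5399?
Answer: -36766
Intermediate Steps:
f = -13722 (f = -8323 - 5399 = -13722)
-23044 + f = -23044 - 13722 = -36766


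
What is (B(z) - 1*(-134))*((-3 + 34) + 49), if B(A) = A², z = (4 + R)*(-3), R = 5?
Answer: 69040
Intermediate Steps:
z = -27 (z = (4 + 5)*(-3) = 9*(-3) = -27)
(B(z) - 1*(-134))*((-3 + 34) + 49) = ((-27)² - 1*(-134))*((-3 + 34) + 49) = (729 + 134)*(31 + 49) = 863*80 = 69040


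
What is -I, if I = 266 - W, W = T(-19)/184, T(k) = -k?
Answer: -48925/184 ≈ -265.90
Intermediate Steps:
W = 19/184 (W = -1*(-19)/184 = 19*(1/184) = 19/184 ≈ 0.10326)
I = 48925/184 (I = 266 - 1*19/184 = 266 - 19/184 = 48925/184 ≈ 265.90)
-I = -1*48925/184 = -48925/184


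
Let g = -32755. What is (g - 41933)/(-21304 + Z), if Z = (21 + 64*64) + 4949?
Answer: 37344/6119 ≈ 6.1030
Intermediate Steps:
Z = 9066 (Z = (21 + 4096) + 4949 = 4117 + 4949 = 9066)
(g - 41933)/(-21304 + Z) = (-32755 - 41933)/(-21304 + 9066) = -74688/(-12238) = -74688*(-1/12238) = 37344/6119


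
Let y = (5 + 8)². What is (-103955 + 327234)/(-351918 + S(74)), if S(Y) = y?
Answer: -223279/351749 ≈ -0.63477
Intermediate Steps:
y = 169 (y = 13² = 169)
S(Y) = 169
(-103955 + 327234)/(-351918 + S(74)) = (-103955 + 327234)/(-351918 + 169) = 223279/(-351749) = 223279*(-1/351749) = -223279/351749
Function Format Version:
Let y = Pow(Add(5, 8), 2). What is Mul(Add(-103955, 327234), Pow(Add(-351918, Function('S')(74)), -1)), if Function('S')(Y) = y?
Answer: Rational(-223279, 351749) ≈ -0.63477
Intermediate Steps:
y = 169 (y = Pow(13, 2) = 169)
Function('S')(Y) = 169
Mul(Add(-103955, 327234), Pow(Add(-351918, Function('S')(74)), -1)) = Mul(Add(-103955, 327234), Pow(Add(-351918, 169), -1)) = Mul(223279, Pow(-351749, -1)) = Mul(223279, Rational(-1, 351749)) = Rational(-223279, 351749)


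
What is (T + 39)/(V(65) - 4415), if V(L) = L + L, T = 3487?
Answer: -3526/4285 ≈ -0.82287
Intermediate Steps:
V(L) = 2*L
(T + 39)/(V(65) - 4415) = (3487 + 39)/(2*65 - 4415) = 3526/(130 - 4415) = 3526/(-4285) = 3526*(-1/4285) = -3526/4285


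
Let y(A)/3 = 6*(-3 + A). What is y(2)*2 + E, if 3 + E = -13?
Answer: -52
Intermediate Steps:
E = -16 (E = -3 - 13 = -16)
y(A) = -54 + 18*A (y(A) = 3*(6*(-3 + A)) = 3*(-18 + 6*A) = -54 + 18*A)
y(2)*2 + E = (-54 + 18*2)*2 - 16 = (-54 + 36)*2 - 16 = -18*2 - 16 = -36 - 16 = -52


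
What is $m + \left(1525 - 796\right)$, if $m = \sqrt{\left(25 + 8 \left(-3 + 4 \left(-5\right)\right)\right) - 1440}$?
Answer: $729 + i \sqrt{1599} \approx 729.0 + 39.987 i$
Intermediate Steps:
$m = i \sqrt{1599}$ ($m = \sqrt{\left(25 + 8 \left(-3 - 20\right)\right) - 1440} = \sqrt{\left(25 + 8 \left(-23\right)\right) - 1440} = \sqrt{\left(25 - 184\right) - 1440} = \sqrt{-159 - 1440} = \sqrt{-1599} = i \sqrt{1599} \approx 39.987 i$)
$m + \left(1525 - 796\right) = i \sqrt{1599} + \left(1525 - 796\right) = i \sqrt{1599} + 729 = 729 + i \sqrt{1599}$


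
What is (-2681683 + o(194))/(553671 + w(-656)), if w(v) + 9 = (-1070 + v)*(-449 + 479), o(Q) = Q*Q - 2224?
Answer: -2646271/501882 ≈ -5.2727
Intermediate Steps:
o(Q) = -2224 + Q² (o(Q) = Q² - 2224 = -2224 + Q²)
w(v) = -32109 + 30*v (w(v) = -9 + (-1070 + v)*(-449 + 479) = -9 + (-1070 + v)*30 = -9 + (-32100 + 30*v) = -32109 + 30*v)
(-2681683 + o(194))/(553671 + w(-656)) = (-2681683 + (-2224 + 194²))/(553671 + (-32109 + 30*(-656))) = (-2681683 + (-2224 + 37636))/(553671 + (-32109 - 19680)) = (-2681683 + 35412)/(553671 - 51789) = -2646271/501882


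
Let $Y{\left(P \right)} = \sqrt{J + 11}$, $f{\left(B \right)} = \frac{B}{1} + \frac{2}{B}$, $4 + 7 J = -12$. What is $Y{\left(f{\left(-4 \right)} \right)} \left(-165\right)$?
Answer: $- \frac{165 \sqrt{427}}{7} \approx -487.08$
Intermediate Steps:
$J = - \frac{16}{7}$ ($J = - \frac{4}{7} + \frac{1}{7} \left(-12\right) = - \frac{4}{7} - \frac{12}{7} = - \frac{16}{7} \approx -2.2857$)
$f{\left(B \right)} = B + \frac{2}{B}$ ($f{\left(B \right)} = B 1 + \frac{2}{B} = B + \frac{2}{B}$)
$Y{\left(P \right)} = \frac{\sqrt{427}}{7}$ ($Y{\left(P \right)} = \sqrt{- \frac{16}{7} + 11} = \sqrt{\frac{61}{7}} = \frac{\sqrt{427}}{7}$)
$Y{\left(f{\left(-4 \right)} \right)} \left(-165\right) = \frac{\sqrt{427}}{7} \left(-165\right) = - \frac{165 \sqrt{427}}{7}$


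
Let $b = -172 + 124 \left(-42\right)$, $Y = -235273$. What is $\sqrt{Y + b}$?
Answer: $i \sqrt{240653} \approx 490.56 i$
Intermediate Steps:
$b = -5380$ ($b = -172 - 5208 = -5380$)
$\sqrt{Y + b} = \sqrt{-235273 - 5380} = \sqrt{-240653} = i \sqrt{240653}$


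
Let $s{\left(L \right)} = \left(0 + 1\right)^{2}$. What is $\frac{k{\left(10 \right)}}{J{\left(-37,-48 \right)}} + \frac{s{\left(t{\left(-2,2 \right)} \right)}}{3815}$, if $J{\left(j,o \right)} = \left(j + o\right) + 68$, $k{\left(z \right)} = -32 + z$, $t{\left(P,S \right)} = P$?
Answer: $\frac{83947}{64855} \approx 1.2944$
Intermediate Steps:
$J{\left(j,o \right)} = 68 + j + o$
$s{\left(L \right)} = 1$ ($s{\left(L \right)} = 1^{2} = 1$)
$\frac{k{\left(10 \right)}}{J{\left(-37,-48 \right)}} + \frac{s{\left(t{\left(-2,2 \right)} \right)}}{3815} = \frac{-32 + 10}{68 - 37 - 48} + 1 \cdot \frac{1}{3815} = - \frac{22}{-17} + 1 \cdot \frac{1}{3815} = \left(-22\right) \left(- \frac{1}{17}\right) + \frac{1}{3815} = \frac{22}{17} + \frac{1}{3815} = \frac{83947}{64855}$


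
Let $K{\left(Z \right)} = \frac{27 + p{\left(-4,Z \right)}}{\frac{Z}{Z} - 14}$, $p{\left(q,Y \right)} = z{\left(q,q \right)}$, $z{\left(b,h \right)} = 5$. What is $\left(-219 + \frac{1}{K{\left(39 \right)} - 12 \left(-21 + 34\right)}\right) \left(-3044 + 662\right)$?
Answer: $\frac{537323223}{1030} \approx 5.2167 \cdot 10^{5}$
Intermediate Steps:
$p{\left(q,Y \right)} = 5$
$K{\left(Z \right)} = - \frac{32}{13}$ ($K{\left(Z \right)} = \frac{27 + 5}{\frac{Z}{Z} - 14} = \frac{32}{1 - 14} = \frac{32}{-13} = 32 \left(- \frac{1}{13}\right) = - \frac{32}{13}$)
$\left(-219 + \frac{1}{K{\left(39 \right)} - 12 \left(-21 + 34\right)}\right) \left(-3044 + 662\right) = \left(-219 + \frac{1}{- \frac{32}{13} - 12 \left(-21 + 34\right)}\right) \left(-3044 + 662\right) = \left(-219 + \frac{1}{- \frac{32}{13} - 156}\right) \left(-2382\right) = \left(-219 + \frac{1}{- \frac{2060}{13}}\right) \left(-2382\right) = \left(-219 - \frac{13}{2060}\right) \left(-2382\right) = \left(- \frac{451153}{2060}\right) \left(-2382\right) = \frac{537323223}{1030}$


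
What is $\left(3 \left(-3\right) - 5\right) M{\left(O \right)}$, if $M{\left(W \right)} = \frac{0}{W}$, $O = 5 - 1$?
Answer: $0$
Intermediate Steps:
$O = 4$
$M{\left(W \right)} = 0$
$\left(3 \left(-3\right) - 5\right) M{\left(O \right)} = \left(3 \left(-3\right) - 5\right) 0 = \left(-9 - 5\right) 0 = \left(-14\right) 0 = 0$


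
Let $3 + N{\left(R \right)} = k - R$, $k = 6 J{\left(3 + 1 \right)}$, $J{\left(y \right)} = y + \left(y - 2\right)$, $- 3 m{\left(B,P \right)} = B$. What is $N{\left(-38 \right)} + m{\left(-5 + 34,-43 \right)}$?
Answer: $\frac{184}{3} \approx 61.333$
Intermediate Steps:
$m{\left(B,P \right)} = - \frac{B}{3}$
$J{\left(y \right)} = -2 + 2 y$ ($J{\left(y \right)} = y + \left(-2 + y\right) = -2 + 2 y$)
$k = 36$ ($k = 6 \left(-2 + 2 \left(3 + 1\right)\right) = 6 \left(-2 + 2 \cdot 4\right) = 6 \left(-2 + 8\right) = 6 \cdot 6 = 36$)
$N{\left(R \right)} = 33 - R$ ($N{\left(R \right)} = -3 - \left(-36 + R\right) = 33 - R$)
$N{\left(-38 \right)} + m{\left(-5 + 34,-43 \right)} = \left(33 - -38\right) - \frac{-5 + 34}{3} = \left(33 + 38\right) - \frac{29}{3} = 71 - \frac{29}{3} = \frac{184}{3}$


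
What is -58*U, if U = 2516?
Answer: -145928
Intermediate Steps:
-58*U = -58*2516 = -145928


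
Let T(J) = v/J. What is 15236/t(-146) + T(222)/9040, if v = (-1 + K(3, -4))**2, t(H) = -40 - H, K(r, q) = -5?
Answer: 1274034479/8863720 ≈ 143.74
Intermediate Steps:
v = 36 (v = (-1 - 5)**2 = (-6)**2 = 36)
T(J) = 36/J
15236/t(-146) + T(222)/9040 = 15236/(-40 - 1*(-146)) + (36/222)/9040 = 15236/(-40 + 146) + (36*(1/222))*(1/9040) = 15236/106 + (6/37)*(1/9040) = 15236*(1/106) + 3/167240 = 7618/53 + 3/167240 = 1274034479/8863720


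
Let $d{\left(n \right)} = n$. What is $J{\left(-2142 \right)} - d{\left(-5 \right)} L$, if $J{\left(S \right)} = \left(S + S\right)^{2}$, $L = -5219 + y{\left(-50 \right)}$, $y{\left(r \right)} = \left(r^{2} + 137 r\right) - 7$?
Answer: $18304776$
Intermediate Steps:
$y{\left(r \right)} = -7 + r^{2} + 137 r$
$L = -9576$ ($L = -5219 + \left(-7 + \left(-50\right)^{2} + 137 \left(-50\right)\right) = -5219 - 4357 = -9576$)
$J{\left(S \right)} = 4 S^{2}$ ($J{\left(S \right)} = \left(2 S\right)^{2} = 4 S^{2}$)
$J{\left(-2142 \right)} - d{\left(-5 \right)} L = 4 \left(-2142\right)^{2} - \left(-5\right) \left(-9576\right) = 4 \cdot 4588164 - 47880 = 18352656 - 47880 = 18304776$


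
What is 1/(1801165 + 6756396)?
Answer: 1/8557561 ≈ 1.1686e-7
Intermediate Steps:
1/(1801165 + 6756396) = 1/8557561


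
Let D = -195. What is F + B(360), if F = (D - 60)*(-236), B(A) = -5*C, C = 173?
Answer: 59315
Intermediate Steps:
B(A) = -865 (B(A) = -5*173 = -865)
F = 60180 (F = (-195 - 60)*(-236) = -255*(-236) = 60180)
F + B(360) = 60180 - 865 = 59315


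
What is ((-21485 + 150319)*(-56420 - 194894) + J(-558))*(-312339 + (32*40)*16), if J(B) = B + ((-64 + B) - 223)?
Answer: 9449749201179661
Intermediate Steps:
J(B) = -287 + 2*B (J(B) = B + (-287 + B) = -287 + 2*B)
((-21485 + 150319)*(-56420 - 194894) + J(-558))*(-312339 + (32*40)*16) = ((-21485 + 150319)*(-56420 - 194894) + (-287 + 2*(-558)))*(-312339 + (32*40)*16) = (128834*(-251314) + (-287 - 1116))*(-312339 + 1280*16) = (-32377787876 - 1403)*(-312339 + 20480) = -32377789279*(-291859) = 9449749201179661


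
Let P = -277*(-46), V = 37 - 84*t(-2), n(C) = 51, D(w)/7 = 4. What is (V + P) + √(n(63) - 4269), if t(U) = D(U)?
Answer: 10427 + I*√4218 ≈ 10427.0 + 64.946*I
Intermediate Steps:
D(w) = 28 (D(w) = 7*4 = 28)
t(U) = 28
V = -2315 (V = 37 - 84*28 = 37 - 2352 = -2315)
P = 12742
(V + P) + √(n(63) - 4269) = (-2315 + 12742) + √(51 - 4269) = 10427 + √(-4218) = 10427 + I*√4218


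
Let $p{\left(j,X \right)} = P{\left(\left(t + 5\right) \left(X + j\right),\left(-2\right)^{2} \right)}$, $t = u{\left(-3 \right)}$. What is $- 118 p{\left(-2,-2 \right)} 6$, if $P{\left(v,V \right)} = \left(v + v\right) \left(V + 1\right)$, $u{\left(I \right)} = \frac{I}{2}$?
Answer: $99120$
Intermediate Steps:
$u{\left(I \right)} = \frac{I}{2}$ ($u{\left(I \right)} = I \frac{1}{2} = \frac{I}{2}$)
$t = - \frac{3}{2}$ ($t = \frac{1}{2} \left(-3\right) = - \frac{3}{2} \approx -1.5$)
$P{\left(v,V \right)} = 2 v \left(1 + V\right)$
$p{\left(j,X \right)} = 35 X + 35 j$ ($p{\left(j,X \right)} = 2 \left(- \frac{3}{2} + 5\right) \left(X + j\right) \left(1 + \left(-2\right)^{2}\right) = 2 \frac{7 \left(X + j\right)}{2} \left(1 + 4\right) = 2 \left(\frac{7 X}{2} + \frac{7 j}{2}\right) 5 = 35 X + 35 j$)
$- 118 p{\left(-2,-2 \right)} 6 = - 118 \left(35 \left(-2\right) + 35 \left(-2\right)\right) 6 = - 118 \left(-70 - 70\right) 6 = - 118 \left(\left(-140\right) 6\right) = \left(-118\right) \left(-840\right) = 99120$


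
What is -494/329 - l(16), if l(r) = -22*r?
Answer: 115314/329 ≈ 350.50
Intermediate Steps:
-494/329 - l(16) = -494/329 - (-22)*16 = -494*1/329 - 1*(-352) = -494/329 + 352 = 115314/329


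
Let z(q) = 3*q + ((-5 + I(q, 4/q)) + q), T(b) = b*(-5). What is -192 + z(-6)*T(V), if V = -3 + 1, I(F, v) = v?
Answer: -1466/3 ≈ -488.67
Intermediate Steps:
V = -2
T(b) = -5*b
z(q) = -5 + 4*q + 4/q (z(q) = 3*q + ((-5 + 4/q) + q) = 3*q + (-5 + q + 4/q) = -5 + 4*q + 4/q)
-192 + z(-6)*T(V) = -192 + (-5 + 4*(-6) + 4/(-6))*(-5*(-2)) = -192 + (-5 - 24 + 4*(-⅙))*10 = -192 + (-5 - 24 - ⅔)*10 = -192 - 89/3*10 = -192 - 890/3 = -1466/3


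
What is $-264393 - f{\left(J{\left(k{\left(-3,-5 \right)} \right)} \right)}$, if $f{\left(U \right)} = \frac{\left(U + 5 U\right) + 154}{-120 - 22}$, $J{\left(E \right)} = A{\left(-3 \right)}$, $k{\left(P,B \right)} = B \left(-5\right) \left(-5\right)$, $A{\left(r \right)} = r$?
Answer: $- \frac{18771835}{71} \approx -2.6439 \cdot 10^{5}$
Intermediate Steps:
$k{\left(P,B \right)} = 25 B$ ($k{\left(P,B \right)} = - 5 B \left(-5\right) = 25 B$)
$J{\left(E \right)} = -3$
$f{\left(U \right)} = - \frac{77}{71} - \frac{3 U}{71}$ ($f{\left(U \right)} = \frac{6 U + 154}{-142} = \left(154 + 6 U\right) \left(- \frac{1}{142}\right) = - \frac{77}{71} - \frac{3 U}{71}$)
$-264393 - f{\left(J{\left(k{\left(-3,-5 \right)} \right)} \right)} = -264393 - \left(- \frac{77}{71} - - \frac{9}{71}\right) = -264393 - \left(- \frac{77}{71} + \frac{9}{71}\right) = -264393 - - \frac{68}{71} = -264393 + \frac{68}{71} = - \frac{18771835}{71}$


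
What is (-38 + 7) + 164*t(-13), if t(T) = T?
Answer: -2163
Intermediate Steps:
(-38 + 7) + 164*t(-13) = (-38 + 7) + 164*(-13) = -31 - 2132 = -2163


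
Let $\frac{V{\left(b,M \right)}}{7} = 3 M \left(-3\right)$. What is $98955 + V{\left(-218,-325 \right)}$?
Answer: $119430$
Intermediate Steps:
$V{\left(b,M \right)} = - 63 M$ ($V{\left(b,M \right)} = 7 \cdot 3 M \left(-3\right) = 7 \left(- 9 M\right) = - 63 M$)
$98955 + V{\left(-218,-325 \right)} = 98955 - -20475 = 98955 + 20475 = 119430$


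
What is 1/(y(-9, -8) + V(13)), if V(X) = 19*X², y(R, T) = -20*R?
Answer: 1/3391 ≈ 0.00029490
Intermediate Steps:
1/(y(-9, -8) + V(13)) = 1/(-20*(-9) + 19*13²) = 1/(180 + 19*169) = 1/(180 + 3211) = 1/3391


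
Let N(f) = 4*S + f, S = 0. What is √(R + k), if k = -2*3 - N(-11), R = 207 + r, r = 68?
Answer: 2*√70 ≈ 16.733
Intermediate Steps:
N(f) = f (N(f) = 4*0 + f = 0 + f = f)
R = 275 (R = 207 + 68 = 275)
k = 5 (k = -2*3 - 1*(-11) = -6 + 11 = 5)
√(R + k) = √(275 + 5) = √280 = 2*√70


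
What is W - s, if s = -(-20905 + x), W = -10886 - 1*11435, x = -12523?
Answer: -55749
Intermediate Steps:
W = -22321 (W = -10886 - 11435 = -22321)
s = 33428 (s = -(-20905 - 12523) = -1*(-33428) = 33428)
W - s = -22321 - 1*33428 = -22321 - 33428 = -55749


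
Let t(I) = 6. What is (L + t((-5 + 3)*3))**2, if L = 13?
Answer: 361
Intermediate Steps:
(L + t((-5 + 3)*3))**2 = (13 + 6)**2 = 19**2 = 361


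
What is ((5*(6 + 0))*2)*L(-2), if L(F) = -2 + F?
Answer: -240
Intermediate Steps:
((5*(6 + 0))*2)*L(-2) = ((5*(6 + 0))*2)*(-2 - 2) = ((5*6)*2)*(-4) = (30*2)*(-4) = 60*(-4) = -240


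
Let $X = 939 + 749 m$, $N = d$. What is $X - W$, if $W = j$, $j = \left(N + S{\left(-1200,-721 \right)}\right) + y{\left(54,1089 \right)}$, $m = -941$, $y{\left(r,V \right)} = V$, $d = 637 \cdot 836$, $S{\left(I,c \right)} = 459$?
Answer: $-1237950$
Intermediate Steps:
$d = 532532$
$N = 532532$
$j = 534080$ ($j = \left(532532 + 459\right) + 1089 = 532991 + 1089 = 534080$)
$X = -703870$ ($X = 939 + 749 \left(-941\right) = 939 - 704809 = -703870$)
$W = 534080$
$X - W = -703870 - 534080 = -1237950$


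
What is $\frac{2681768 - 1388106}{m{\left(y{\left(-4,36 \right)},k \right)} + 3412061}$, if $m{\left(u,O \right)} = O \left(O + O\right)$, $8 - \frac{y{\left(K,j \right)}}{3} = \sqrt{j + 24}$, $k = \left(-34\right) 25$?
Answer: $\frac{1293662}{4857061} \approx 0.26635$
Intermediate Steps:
$k = -850$
$y{\left(K,j \right)} = 24 - 3 \sqrt{24 + j}$ ($y{\left(K,j \right)} = 24 - 3 \sqrt{j + 24} = 24 - 3 \sqrt{24 + j}$)
$m{\left(u,O \right)} = 2 O^{2}$ ($m{\left(u,O \right)} = O 2 O = 2 O^{2}$)
$\frac{2681768 - 1388106}{m{\left(y{\left(-4,36 \right)},k \right)} + 3412061} = \frac{2681768 - 1388106}{2 \left(-850\right)^{2} + 3412061} = \frac{1293662}{2 \cdot 722500 + 3412061} = \frac{1293662}{1445000 + 3412061} = \frac{1293662}{4857061}$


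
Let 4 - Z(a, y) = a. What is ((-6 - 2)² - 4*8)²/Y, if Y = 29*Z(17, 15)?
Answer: -1024/377 ≈ -2.7162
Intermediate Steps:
Z(a, y) = 4 - a
Y = -377 (Y = 29*(4 - 1*17) = 29*(4 - 17) = 29*(-13) = -377)
((-6 - 2)² - 4*8)²/Y = ((-6 - 2)² - 4*8)²/(-377) = ((-8)² - 32)²*(-1/377) = (64 - 32)²*(-1/377) = 32²*(-1/377) = 1024*(-1/377) = -1024/377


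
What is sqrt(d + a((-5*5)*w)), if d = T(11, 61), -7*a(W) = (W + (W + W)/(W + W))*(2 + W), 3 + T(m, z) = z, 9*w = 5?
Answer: sqrt(143318)/63 ≈ 6.0091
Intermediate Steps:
w = 5/9 (w = (1/9)*5 = 5/9 ≈ 0.55556)
T(m, z) = -3 + z
a(W) = -(1 + W)*(2 + W)/7 (a(W) = -(W + (W + W)/(W + W))*(2 + W)/7 = -(W + (2*W)/((2*W)))*(2 + W)/7 = -(W + (2*W)*(1/(2*W)))*(2 + W)/7 = -(W + 1)*(2 + W)/7 = -(1 + W)*(2 + W)/7)
d = 58 (d = -3 + 61 = 58)
sqrt(d + a((-5*5)*w)) = sqrt(58 + (-2/7 - 3*(-5*5)*5/(7*9) - (-5*5*(5/9))**2/7)) = sqrt(58 + (-2/7 - (-75)*5/(7*9) - (-25*5/9)**2/7)) = sqrt(58 + (-2/7 - 3/7*(-125/9) - (-125/9)**2/7)) = sqrt(58 + (-2/7 + 125/21 - 1/7*15625/81)) = sqrt(58 + (-2/7 + 125/21 - 15625/567)) = sqrt(58 - 12412/567) = sqrt(20474/567) = sqrt(143318)/63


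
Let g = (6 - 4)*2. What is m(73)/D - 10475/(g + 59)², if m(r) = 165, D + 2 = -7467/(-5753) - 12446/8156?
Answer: -757696741765/9879400629 ≈ -76.695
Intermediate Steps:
D = -52271961/23460734 (D = -2 + (-7467/(-5753) - 12446/8156) = -2 + (-7467*(-1/5753) - 12446*1/8156) = -2 + (7467/5753 - 6223/4078) = -2 - 5350493/23460734 = -52271961/23460734 ≈ -2.2281)
g = 4 (g = 2*2 = 4)
m(73)/D - 10475/(g + 59)² = 165/(-52271961/23460734) - 10475/(4 + 59)² = 165*(-23460734/52271961) - 10475/(63²) = -1290340370/17423987 - 10475/3969 = -757696741765/9879400629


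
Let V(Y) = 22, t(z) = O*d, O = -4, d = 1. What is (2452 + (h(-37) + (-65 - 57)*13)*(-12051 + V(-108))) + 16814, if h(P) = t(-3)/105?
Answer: 2005260416/105 ≈ 1.9098e+7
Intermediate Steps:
t(z) = -4 (t(z) = -4*1 = -4)
h(P) = -4/105
(2452 + (h(-37) + (-65 - 57)*13)*(-12051 + V(-108))) + 16814 = (2452 + (-4/105 + (-65 - 57)*13)*(-12051 + 22)) + 16814 = (2452 + (-4/105 - 122*13)*(-12029)) + 16814 = (2452 + (-4/105 - 1586)*(-12029)) + 16814 = (2452 - 166534/105*(-12029)) + 16814 = (2452 + 2003237486/105) + 16814 = 2003494946/105 + 16814 = 2005260416/105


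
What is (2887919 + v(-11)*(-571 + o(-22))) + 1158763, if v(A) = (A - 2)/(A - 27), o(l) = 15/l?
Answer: 3382862651/836 ≈ 4.0465e+6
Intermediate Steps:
v(A) = (-2 + A)/(-27 + A)
(2887919 + v(-11)*(-571 + o(-22))) + 1158763 = (2887919 + ((-2 - 11)/(-27 - 11))*(-571 + 15/(-22))) + 1158763 = (2887919 + (-13/(-38))*(-571 + 15*(-1/22))) + 1158763 = (2887919 + (-1/38*(-13))*(-571 - 15/22)) + 1158763 = (2887919 + (13/38)*(-12577/22)) + 1158763 = (2887919 - 163501/836) + 1158763 = 2414136783/836 + 1158763 = 3382862651/836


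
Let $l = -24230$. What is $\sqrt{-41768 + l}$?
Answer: $i \sqrt{65998} \approx 256.9 i$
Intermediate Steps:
$\sqrt{-41768 + l} = \sqrt{-41768 - 24230} = \sqrt{-65998} = i \sqrt{65998}$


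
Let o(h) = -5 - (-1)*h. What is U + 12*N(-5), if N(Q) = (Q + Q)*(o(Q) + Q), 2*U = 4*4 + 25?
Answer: 3641/2 ≈ 1820.5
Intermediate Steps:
U = 41/2 (U = (4*4 + 25)/2 = (16 + 25)/2 = (½)*41 = 41/2 ≈ 20.500)
o(h) = -5 + h
N(Q) = 2*Q*(-5 + 2*Q) (N(Q) = (Q + Q)*((-5 + Q) + Q) = (2*Q)*(-5 + 2*Q) = 2*Q*(-5 + 2*Q))
U + 12*N(-5) = 41/2 + 12*(2*(-5)*(-5 + 2*(-5))) = 41/2 + 12*(2*(-5)*(-5 - 10)) = 41/2 + 12*(2*(-5)*(-15)) = 41/2 + 12*150 = 41/2 + 1800 = 3641/2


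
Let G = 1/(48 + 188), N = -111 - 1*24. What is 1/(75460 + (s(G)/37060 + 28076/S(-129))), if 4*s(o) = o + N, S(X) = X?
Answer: 4513018560/339570147675149 ≈ 1.3290e-5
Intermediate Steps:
N = -135 (N = -111 - 24 = -135)
G = 1/236 ≈ 0.0042373
s(o) = -135/4 + o/4 (s(o) = (o - 135)/4 = (-135 + o)/4 = -135/4 + o/4)
1/(75460 + (s(G)/37060 + 28076/S(-129))) = 1/(75460 + ((-135/4 + (¼)*(1/236))/37060 + 28076/(-129))) = 1/(75460 + ((-135/4 + 1/944)*(1/37060) + 28076*(-1/129))) = 1/(75460 + (-31859/944*1/37060 - 28076/129)) = 1/(75460 + (-31859/34984640 - 28076/129)) = 1/(75460 - 982232862451/4513018560) = 1/(339570147675149/4513018560) = 4513018560/339570147675149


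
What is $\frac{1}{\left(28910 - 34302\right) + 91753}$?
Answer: $\frac{1}{86361} \approx 1.1579 \cdot 10^{-5}$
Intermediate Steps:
$\frac{1}{\left(28910 - 34302\right) + 91753} = \frac{1}{-5392 + 91753} = \frac{1}{86361}$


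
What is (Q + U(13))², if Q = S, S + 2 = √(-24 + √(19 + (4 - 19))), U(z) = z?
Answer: (11 + I*√22)² ≈ 99.0 + 103.19*I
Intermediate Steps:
S = -2 + I*√22 (S = -2 + √(-24 + √(19 + (4 - 19))) = -2 + √(-24 + √(19 - 15)) = -2 + √(-24 + √4) = -2 + √(-24 + 2) = -2 + √(-22) = -2 + I*√22 ≈ -2.0 + 4.6904*I)
Q = -2 + I*√22 ≈ -2.0 + 4.6904*I
(Q + U(13))² = ((-2 + I*√22) + 13)² = (11 + I*√22)²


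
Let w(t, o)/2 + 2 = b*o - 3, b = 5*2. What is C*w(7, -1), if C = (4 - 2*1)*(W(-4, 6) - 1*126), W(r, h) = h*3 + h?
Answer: 6120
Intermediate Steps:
W(r, h) = 4*h (W(r, h) = 3*h + h = 4*h)
b = 10
w(t, o) = -10 + 20*o (w(t, o) = -4 + 2*(10*o - 3) = -4 + 2*(-3 + 10*o) = -4 + (-6 + 20*o) = -10 + 20*o)
C = -204 (C = (4 - 2*1)*(4*6 - 1*126) = (4 - 2)*(24 - 126) = 2*(-102) = -204)
C*w(7, -1) = -204*(-10 + 20*(-1)) = -204*(-10 - 20) = -204*(-30) = 6120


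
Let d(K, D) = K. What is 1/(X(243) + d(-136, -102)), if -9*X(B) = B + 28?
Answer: -9/1495 ≈ -0.0060201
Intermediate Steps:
X(B) = -28/9 - B/9 (X(B) = -(B + 28)/9 = -(28 + B)/9 = -28/9 - B/9)
1/(X(243) + d(-136, -102)) = 1/((-28/9 - 1/9*243) - 136) = 1/((-28/9 - 27) - 136) = 1/(-271/9 - 136) = 1/(-1495/9) = -9/1495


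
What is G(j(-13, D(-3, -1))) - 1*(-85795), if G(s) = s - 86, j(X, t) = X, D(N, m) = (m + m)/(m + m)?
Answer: 85696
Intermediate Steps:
D(N, m) = 1 (D(N, m) = (2*m)/((2*m)) = (2*m)*(1/(2*m)) = 1)
G(s) = -86 + s
G(j(-13, D(-3, -1))) - 1*(-85795) = (-86 - 13) - 1*(-85795) = -99 + 85795 = 85696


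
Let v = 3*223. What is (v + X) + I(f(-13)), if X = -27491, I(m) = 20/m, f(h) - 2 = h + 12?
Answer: -26802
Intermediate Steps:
v = 669
f(h) = 14 + h (f(h) = 2 + (h + 12) = 2 + (12 + h) = 14 + h)
(v + X) + I(f(-13)) = (669 - 27491) + 20/(14 - 13) = -26822 + 20/1 = -26822 + 20*1 = -26822 + 20 = -26802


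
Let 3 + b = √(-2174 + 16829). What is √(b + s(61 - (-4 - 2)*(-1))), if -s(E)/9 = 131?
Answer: √(-1182 + √14655) ≈ 32.572*I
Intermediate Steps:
b = -3 + √14655 (b = -3 + √(-2174 + 16829) = -3 + √14655 ≈ 118.06)
s(E) = -1179 (s(E) = -9*131 = -1179)
√(b + s(61 - (-4 - 2)*(-1))) = √((-3 + √14655) - 1179) = √(-1182 + √14655)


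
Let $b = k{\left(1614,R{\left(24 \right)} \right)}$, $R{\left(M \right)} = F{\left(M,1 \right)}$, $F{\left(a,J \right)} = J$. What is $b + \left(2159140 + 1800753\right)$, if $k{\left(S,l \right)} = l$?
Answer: $3959894$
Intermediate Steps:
$R{\left(M \right)} = 1$
$b = 1$
$b + \left(2159140 + 1800753\right) = 1 + \left(2159140 + 1800753\right) = 1 + 3959893 = 3959894$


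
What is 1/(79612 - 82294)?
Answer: -1/2682 ≈ -0.00037286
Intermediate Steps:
1/(79612 - 82294) = 1/(-2682) = -1/2682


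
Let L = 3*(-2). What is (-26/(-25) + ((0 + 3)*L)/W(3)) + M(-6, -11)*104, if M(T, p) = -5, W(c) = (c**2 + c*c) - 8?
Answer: -13019/25 ≈ -520.76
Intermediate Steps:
L = -6
W(c) = -8 + 2*c**2 (W(c) = (c**2 + c**2) - 8 = 2*c**2 - 8 = -8 + 2*c**2)
(-26/(-25) + ((0 + 3)*L)/W(3)) + M(-6, -11)*104 = (-26/(-25) + ((0 + 3)*(-6))/(-8 + 2*3**2)) - 5*104 = (-26*(-1/25) + (3*(-6))/(-8 + 2*9)) - 520 = (26/25 - 18/(-8 + 18)) - 520 = (26/25 - 18/10) - 520 = (26/25 - 18*1/10) - 520 = (26/25 - 9/5) - 520 = -19/25 - 520 = -13019/25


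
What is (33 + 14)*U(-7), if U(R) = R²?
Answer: 2303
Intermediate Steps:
(33 + 14)*U(-7) = (33 + 14)*(-7)² = 47*49 = 2303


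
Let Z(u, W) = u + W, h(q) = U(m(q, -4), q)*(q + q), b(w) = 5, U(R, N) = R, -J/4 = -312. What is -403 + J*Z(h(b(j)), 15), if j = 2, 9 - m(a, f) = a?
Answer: 68237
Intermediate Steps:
J = 1248 (J = -4*(-312) = 1248)
m(a, f) = 9 - a
h(q) = 2*q*(9 - q) (h(q) = (9 - q)*(q + q) = (9 - q)*(2*q) = 2*q*(9 - q))
Z(u, W) = W + u
-403 + J*Z(h(b(j)), 15) = -403 + 1248*(15 + 2*5*(9 - 1*5)) = -403 + 1248*(15 + 2*5*(9 - 5)) = -403 + 1248*(15 + 2*5*4) = -403 + 1248*(15 + 40) = -403 + 1248*55 = -403 + 68640 = 68237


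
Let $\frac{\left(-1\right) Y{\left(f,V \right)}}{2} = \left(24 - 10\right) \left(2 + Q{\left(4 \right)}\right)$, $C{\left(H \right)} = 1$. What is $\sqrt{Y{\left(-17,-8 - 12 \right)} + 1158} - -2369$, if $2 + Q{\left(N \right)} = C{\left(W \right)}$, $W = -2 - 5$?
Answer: $2369 + \sqrt{1130} \approx 2402.6$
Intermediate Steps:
$W = -7$
$Q{\left(N \right)} = -1$ ($Q{\left(N \right)} = -2 + 1 = -1$)
$Y{\left(f,V \right)} = -28$ ($Y{\left(f,V \right)} = - 2 \left(24 - 10\right) \left(2 - 1\right) = - 2 \cdot 14 \cdot 1 = \left(-2\right) 14 = -28$)
$\sqrt{Y{\left(-17,-8 - 12 \right)} + 1158} - -2369 = \sqrt{-28 + 1158} - -2369 = \sqrt{1130} + 2369 = 2369 + \sqrt{1130}$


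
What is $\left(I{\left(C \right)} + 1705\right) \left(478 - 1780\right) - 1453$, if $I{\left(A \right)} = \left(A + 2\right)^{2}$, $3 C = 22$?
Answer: $- \frac{7004345}{3} \approx -2.3348 \cdot 10^{6}$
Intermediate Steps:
$C = \frac{22}{3}$ ($C = \frac{1}{3} \cdot 22 = \frac{22}{3} \approx 7.3333$)
$I{\left(A \right)} = \left(2 + A\right)^{2}$
$\left(I{\left(C \right)} + 1705\right) \left(478 - 1780\right) - 1453 = \left(\left(2 + \frac{22}{3}\right)^{2} + 1705\right) \left(478 - 1780\right) - 1453 = \left(\left(\frac{28}{3}\right)^{2} + 1705\right) \left(-1302\right) - 1453 = \left(\frac{784}{9} + 1705\right) \left(-1302\right) - 1453 = \frac{16129}{9} \left(-1302\right) - 1453 = - \frac{6999986}{3} - 1453 = - \frac{7004345}{3}$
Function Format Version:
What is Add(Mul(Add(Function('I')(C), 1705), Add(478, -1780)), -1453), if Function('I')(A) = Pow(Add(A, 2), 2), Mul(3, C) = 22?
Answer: Rational(-7004345, 3) ≈ -2.3348e+6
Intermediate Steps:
C = Rational(22, 3) (C = Mul(Rational(1, 3), 22) = Rational(22, 3) ≈ 7.3333)
Function('I')(A) = Pow(Add(2, A), 2)
Add(Mul(Add(Function('I')(C), 1705), Add(478, -1780)), -1453) = Add(Mul(Add(Pow(Add(2, Rational(22, 3)), 2), 1705), Add(478, -1780)), -1453) = Add(Mul(Add(Pow(Rational(28, 3), 2), 1705), -1302), -1453) = Add(Mul(Add(Rational(784, 9), 1705), -1302), -1453) = Add(Mul(Rational(16129, 9), -1302), -1453) = Add(Rational(-6999986, 3), -1453) = Rational(-7004345, 3)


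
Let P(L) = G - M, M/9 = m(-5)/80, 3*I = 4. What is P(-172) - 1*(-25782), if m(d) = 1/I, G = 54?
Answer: 8267493/320 ≈ 25836.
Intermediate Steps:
I = 4/3 (I = (⅓)*4 = 4/3 ≈ 1.3333)
m(d) = ¾ (m(d) = 1/(4/3) = ¾)
M = 27/320 (M = 9*((¾)/80) = 9*((¾)*(1/80)) = 9*(3/320) = 27/320 ≈ 0.084375)
P(L) = 17253/320 (P(L) = 54 - 1*27/320 = 54 - 27/320 = 17253/320)
P(-172) - 1*(-25782) = 17253/320 - 1*(-25782) = 17253/320 + 25782 = 8267493/320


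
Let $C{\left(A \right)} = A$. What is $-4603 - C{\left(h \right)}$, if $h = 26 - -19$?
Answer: $-4648$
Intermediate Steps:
$h = 45$ ($h = 26 + 19 = 45$)
$-4603 - C{\left(h \right)} = -4603 - 45 = -4648$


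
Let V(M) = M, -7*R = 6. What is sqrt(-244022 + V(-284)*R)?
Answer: 5*I*sqrt(477806)/7 ≈ 493.74*I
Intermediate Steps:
R = -6/7 (R = -1/7*6 = -6/7 ≈ -0.85714)
sqrt(-244022 + V(-284)*R) = sqrt(-244022 - 284*(-6/7)) = sqrt(-244022 + 1704/7) = sqrt(-1706450/7) = 5*I*sqrt(477806)/7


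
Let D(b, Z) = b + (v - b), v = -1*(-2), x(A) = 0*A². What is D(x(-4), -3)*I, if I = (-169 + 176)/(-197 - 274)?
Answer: -14/471 ≈ -0.029724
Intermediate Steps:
I = -7/471 (I = 7/(-471) = 7*(-1/471) = -7/471 ≈ -0.014862)
x(A) = 0
v = 2
D(b, Z) = 2 (D(b, Z) = b + (2 - b) = 2)
D(x(-4), -3)*I = 2*(-7/471) = -14/471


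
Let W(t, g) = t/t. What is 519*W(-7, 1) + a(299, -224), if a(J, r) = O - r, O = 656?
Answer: 1399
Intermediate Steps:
W(t, g) = 1
a(J, r) = 656 - r
519*W(-7, 1) + a(299, -224) = 519*1 + (656 - 1*(-224)) = 519 + (656 + 224) = 519 + 880 = 1399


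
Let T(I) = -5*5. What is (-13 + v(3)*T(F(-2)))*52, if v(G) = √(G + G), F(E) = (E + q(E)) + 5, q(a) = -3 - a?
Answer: -676 - 1300*√6 ≈ -3860.3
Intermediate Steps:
F(E) = 2 (F(E) = (E + (-3 - E)) + 5 = -3 + 5 = 2)
T(I) = -25
v(G) = √2*√G (v(G) = √(2*G) = √2*√G)
(-13 + v(3)*T(F(-2)))*52 = (-13 + (√2*√3)*(-25))*52 = (-13 + √6*(-25))*52 = (-13 - 25*√6)*52 = -676 - 1300*√6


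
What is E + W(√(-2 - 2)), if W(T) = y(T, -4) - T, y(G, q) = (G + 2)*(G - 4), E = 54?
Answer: 42 - 6*I ≈ 42.0 - 6.0*I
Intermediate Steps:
y(G, q) = (-4 + G)*(2 + G) (y(G, q) = (2 + G)*(-4 + G) = (-4 + G)*(2 + G))
W(T) = -8 + T² - 3*T (W(T) = (-8 + T² - 2*T) - T = -8 + T² - 3*T)
E + W(√(-2 - 2)) = 54 + (-8 + (√(-2 - 2))² - 3*√(-2 - 2)) = 54 + (-8 + (√(-4))² - 6*I) = 54 + (-8 + (2*I)² - 6*I) = 54 + (-8 - 4 - 6*I) = 54 + (-12 - 6*I) = 42 - 6*I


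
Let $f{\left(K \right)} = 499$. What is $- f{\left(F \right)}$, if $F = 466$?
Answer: $-499$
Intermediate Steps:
$- f{\left(F \right)} = \left(-1\right) 499 = -499$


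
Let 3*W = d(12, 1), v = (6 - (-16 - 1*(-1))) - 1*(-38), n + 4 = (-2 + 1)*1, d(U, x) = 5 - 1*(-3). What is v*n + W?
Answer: -877/3 ≈ -292.33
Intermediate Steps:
d(U, x) = 8 (d(U, x) = 5 + 3 = 8)
n = -5 (n = -4 + (-2 + 1)*1 = -4 - 1*1 = -4 - 1 = -5)
v = 59 (v = (6 - (-16 + 1)) + 38 = (6 - 1*(-15)) + 38 = (6 + 15) + 38 = 21 + 38 = 59)
W = 8/3 (W = (⅓)*8 = 8/3 ≈ 2.6667)
v*n + W = 59*(-5) + 8/3 = -295 + 8/3 = -877/3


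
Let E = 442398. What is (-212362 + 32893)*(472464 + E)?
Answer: -164189368278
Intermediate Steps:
(-212362 + 32893)*(472464 + E) = (-212362 + 32893)*(472464 + 442398) = -179469*914862 = -164189368278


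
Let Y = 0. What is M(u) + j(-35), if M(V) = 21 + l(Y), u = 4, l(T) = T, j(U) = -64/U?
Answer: 799/35 ≈ 22.829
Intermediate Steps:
M(V) = 21 (M(V) = 21 + 0 = 21)
M(u) + j(-35) = 21 - 64/(-35) = 21 - 64*(-1/35) = 21 + 64/35 = 799/35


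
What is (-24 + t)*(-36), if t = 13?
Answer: 396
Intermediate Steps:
(-24 + t)*(-36) = (-24 + 13)*(-36) = -11*(-36) = 396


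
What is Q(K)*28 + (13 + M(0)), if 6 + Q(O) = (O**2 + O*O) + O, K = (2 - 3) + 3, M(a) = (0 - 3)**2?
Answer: 134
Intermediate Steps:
M(a) = 9 (M(a) = (-3)**2 = 9)
K = 2 (K = -1 + 3 = 2)
Q(O) = -6 + O + 2*O**2 (Q(O) = -6 + ((O**2 + O*O) + O) = -6 + ((O**2 + O**2) + O) = -6 + (2*O**2 + O) = -6 + (O + 2*O**2) = -6 + O + 2*O**2)
Q(K)*28 + (13 + M(0)) = (-6 + 2 + 2*2**2)*28 + (13 + 9) = (-6 + 2 + 2*4)*28 + 22 = (-6 + 2 + 8)*28 + 22 = 4*28 + 22 = 112 + 22 = 134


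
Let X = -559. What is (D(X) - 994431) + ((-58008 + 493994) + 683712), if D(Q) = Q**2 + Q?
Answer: 437189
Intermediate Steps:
D(Q) = Q + Q**2
(D(X) - 994431) + ((-58008 + 493994) + 683712) = (-559*(1 - 559) - 994431) + ((-58008 + 493994) + 683712) = (-559*(-558) - 994431) + (435986 + 683712) = (311922 - 994431) + 1119698 = -682509 + 1119698 = 437189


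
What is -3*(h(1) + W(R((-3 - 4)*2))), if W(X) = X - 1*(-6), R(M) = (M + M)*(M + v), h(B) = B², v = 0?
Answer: -1197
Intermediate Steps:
R(M) = 2*M² (R(M) = (M + M)*(M + 0) = (2*M)*M = 2*M²)
W(X) = 6 + X (W(X) = X + 6 = 6 + X)
-3*(h(1) + W(R((-3 - 4)*2))) = -3*(1² + (6 + 2*((-3 - 4)*2)²)) = -3*(1 + (6 + 2*(-7*2)²)) = -3*(1 + (6 + 2*(-14)²)) = -3*(1 + (6 + 2*196)) = -3*(1 + (6 + 392)) = -3*(1 + 398) = -3*399 = -1197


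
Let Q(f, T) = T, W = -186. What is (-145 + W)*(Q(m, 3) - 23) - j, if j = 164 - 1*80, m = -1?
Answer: 6536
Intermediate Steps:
j = 84 (j = 164 - 80 = 84)
(-145 + W)*(Q(m, 3) - 23) - j = (-145 - 186)*(3 - 23) - 1*84 = -331*(-20) - 84 = 6620 - 84 = 6536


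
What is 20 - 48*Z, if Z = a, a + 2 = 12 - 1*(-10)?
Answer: -940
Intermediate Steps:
a = 20 (a = -2 + (12 - 1*(-10)) = -2 + (12 + 10) = -2 + 22 = 20)
Z = 20
20 - 48*Z = 20 - 48*20 = 20 - 960 = -940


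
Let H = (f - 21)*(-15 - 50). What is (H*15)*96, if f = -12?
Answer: 3088800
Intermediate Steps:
H = 2145 (H = (-12 - 21)*(-15 - 50) = -33*(-65) = 2145)
(H*15)*96 = (2145*15)*96 = 32175*96 = 3088800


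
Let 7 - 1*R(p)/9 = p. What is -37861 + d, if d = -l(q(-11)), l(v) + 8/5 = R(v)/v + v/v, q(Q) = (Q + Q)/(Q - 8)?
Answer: -4169639/110 ≈ -37906.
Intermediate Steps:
R(p) = 63 - 9*p
q(Q) = 2*Q/(-8 + Q) (q(Q) = (2*Q)/(-8 + Q) = 2*Q/(-8 + Q))
l(v) = -3/5 + (63 - 9*v)/v (l(v) = -8/5 + ((63 - 9*v)/v + v/v) = -8/5 + ((63 - 9*v)/v + 1) = -8/5 + (1 + (63 - 9*v)/v) = -3/5 + (63 - 9*v)/v)
d = -4929/110 (d = -(-48/5 + 63/((2*(-11)/(-8 - 11)))) = -(-48/5 + 63/((2*(-11)/(-19)))) = -(-48/5 + 63/((2*(-11)*(-1/19)))) = -(-48/5 + 63/(22/19)) = -(-48/5 + 63*(19/22)) = -(-48/5 + 1197/22) = -1*4929/110 = -4929/110 ≈ -44.809)
-37861 + d = -37861 - 4929/110 = -4169639/110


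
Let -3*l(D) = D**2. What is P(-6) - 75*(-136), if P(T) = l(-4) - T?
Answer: 30602/3 ≈ 10201.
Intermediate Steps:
l(D) = -D**2/3
P(T) = -16/3 - T (P(T) = -1/3*(-4)**2 - T = -1/3*16 - T = -16/3 - T)
P(-6) - 75*(-136) = (-16/3 - 1*(-6)) - 75*(-136) = (-16/3 + 6) + 10200 = 2/3 + 10200 = 30602/3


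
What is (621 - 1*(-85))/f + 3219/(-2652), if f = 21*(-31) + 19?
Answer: -40695/17459 ≈ -2.3309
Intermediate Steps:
f = -632 (f = -651 + 19 = -632)
(621 - 1*(-85))/f + 3219/(-2652) = (621 - 1*(-85))/(-632) + 3219/(-2652) = (621 + 85)*(-1/632) + 3219*(-1/2652) = 706*(-1/632) - 1073/884 = -353/316 - 1073/884 = -40695/17459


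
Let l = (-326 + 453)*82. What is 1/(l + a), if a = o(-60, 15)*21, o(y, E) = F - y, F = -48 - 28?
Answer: 1/10078 ≈ 9.9226e-5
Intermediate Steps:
l = 10414 (l = 127*82 = 10414)
F = -76
o(y, E) = -76 - y
a = -336 (a = (-76 - 1*(-60))*21 = (-76 + 60)*21 = -16*21 = -336)
1/(l + a) = 1/(10414 - 336) = 1/10078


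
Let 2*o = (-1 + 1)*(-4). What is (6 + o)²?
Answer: 36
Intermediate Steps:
o = 0 (o = ((-1 + 1)*(-4))/2 = (0*(-4))/2 = (½)*0 = 0)
(6 + o)² = (6 + 0)² = 6² = 36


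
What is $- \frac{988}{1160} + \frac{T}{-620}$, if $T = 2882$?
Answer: $- \frac{24723}{4495} \approx -5.5001$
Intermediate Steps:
$- \frac{988}{1160} + \frac{T}{-620} = - \frac{988}{1160} + \frac{2882}{-620} = \left(-988\right) \frac{1}{1160} + 2882 \left(- \frac{1}{620}\right) = - \frac{247}{290} - \frac{1441}{310} = - \frac{24723}{4495}$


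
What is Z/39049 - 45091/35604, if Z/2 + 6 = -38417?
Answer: -4496783443/1390300596 ≈ -3.2344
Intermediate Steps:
Z = -76846 (Z = -12 + 2*(-38417) = -12 - 76834 = -76846)
Z/39049 - 45091/35604 = -76846/39049 - 45091/35604 = -4496783443/1390300596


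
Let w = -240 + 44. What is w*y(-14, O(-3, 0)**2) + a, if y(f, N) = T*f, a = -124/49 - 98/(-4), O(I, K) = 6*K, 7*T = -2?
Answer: -74679/98 ≈ -762.03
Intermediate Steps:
T = -2/7 (T = (1/7)*(-2) = -2/7 ≈ -0.28571)
w = -196
a = 2153/98 (a = -124*1/49 - 98*(-1/4) = -124/49 + 49/2 = 2153/98 ≈ 21.969)
y(f, N) = -2*f/7
w*y(-14, O(-3, 0)**2) + a = -(-56)*(-14) + 2153/98 = -196*4 + 2153/98 = -784 + 2153/98 = -74679/98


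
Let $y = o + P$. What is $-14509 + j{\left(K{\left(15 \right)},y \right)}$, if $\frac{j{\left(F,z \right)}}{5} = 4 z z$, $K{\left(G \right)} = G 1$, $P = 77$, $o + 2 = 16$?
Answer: $151111$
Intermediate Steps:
$o = 14$ ($o = -2 + 16 = 14$)
$K{\left(G \right)} = G$
$y = 91$ ($y = 14 + 77 = 91$)
$j{\left(F,z \right)} = 20 z^{2}$ ($j{\left(F,z \right)} = 5 \cdot 4 z z = 5 \cdot 4 z^{2} = 20 z^{2}$)
$-14509 + j{\left(K{\left(15 \right)},y \right)} = -14509 + 20 \cdot 91^{2} = -14509 + 20 \cdot 8281 = -14509 + 165620 = 151111$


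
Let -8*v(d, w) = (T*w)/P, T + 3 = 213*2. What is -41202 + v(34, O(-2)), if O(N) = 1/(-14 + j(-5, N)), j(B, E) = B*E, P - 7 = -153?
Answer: -192496167/4672 ≈ -41202.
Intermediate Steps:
P = -146 (P = 7 - 153 = -146)
T = 423 (T = -3 + 213*2 = -3 + 426 = 423)
O(N) = 1/(-14 - 5*N)
v(d, w) = 423*w/1168 (v(d, w) = -423*w/(8*(-146)) = -423*w*(-1)/(8*146) = -(-423)*w/1168 = 423*w/1168)
-41202 + v(34, O(-2)) = -41202 + 423*(-1/(14 + 5*(-2)))/1168 = -41202 + 423*(-1/(14 - 10))/1168 = -41202 + 423*(-1/4)/1168 = -41202 + 423*(-1*¼)/1168 = -41202 + (423/1168)*(-¼) = -41202 - 423/4672 = -192496167/4672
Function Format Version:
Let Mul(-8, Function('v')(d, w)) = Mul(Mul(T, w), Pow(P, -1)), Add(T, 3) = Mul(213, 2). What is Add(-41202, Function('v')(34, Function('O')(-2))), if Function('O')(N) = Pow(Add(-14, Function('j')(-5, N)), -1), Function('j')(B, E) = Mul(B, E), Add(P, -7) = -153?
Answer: Rational(-192496167, 4672) ≈ -41202.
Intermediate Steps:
P = -146 (P = Add(7, -153) = -146)
T = 423 (T = Add(-3, Mul(213, 2)) = Add(-3, 426) = 423)
Function('O')(N) = Pow(Add(-14, Mul(-5, N)), -1)
Function('v')(d, w) = Mul(Rational(423, 1168), w) (Function('v')(d, w) = Mul(Rational(-1, 8), Mul(Mul(423, w), Pow(-146, -1))) = Mul(Rational(-1, 8), Mul(Mul(423, w), Rational(-1, 146))) = Mul(Rational(-1, 8), Mul(Rational(-423, 146), w)) = Mul(Rational(423, 1168), w))
Add(-41202, Function('v')(34, Function('O')(-2))) = Add(-41202, Mul(Rational(423, 1168), Mul(-1, Pow(Add(14, Mul(5, -2)), -1)))) = Add(-41202, Mul(Rational(423, 1168), Mul(-1, Pow(Add(14, -10), -1)))) = Add(-41202, Mul(Rational(423, 1168), Mul(-1, Pow(4, -1)))) = Add(-41202, Mul(Rational(423, 1168), Mul(-1, Rational(1, 4)))) = Add(-41202, Mul(Rational(423, 1168), Rational(-1, 4))) = Add(-41202, Rational(-423, 4672)) = Rational(-192496167, 4672)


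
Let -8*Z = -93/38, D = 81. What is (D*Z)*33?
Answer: 248589/304 ≈ 817.73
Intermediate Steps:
Z = 93/304 (Z = -(-93)/(8*38) = -⅛*(-93/38) = 93/304 ≈ 0.30592)
(D*Z)*33 = (81*(93/304))*33 = (7533/304)*33 = 248589/304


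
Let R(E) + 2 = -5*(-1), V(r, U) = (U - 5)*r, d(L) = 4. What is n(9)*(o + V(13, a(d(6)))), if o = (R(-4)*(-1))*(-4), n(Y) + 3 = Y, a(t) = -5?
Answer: -708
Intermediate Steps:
V(r, U) = r*(-5 + U) (V(r, U) = (-5 + U)*r = r*(-5 + U))
n(Y) = -3 + Y
R(E) = 3 (R(E) = -2 - 5*(-1) = -2 + 5 = 3)
o = 12 (o = (3*(-1))*(-4) = -3*(-4) = 12)
n(9)*(o + V(13, a(d(6)))) = (-3 + 9)*(12 + 13*(-5 - 5)) = 6*(12 + 13*(-10)) = 6*(12 - 130) = 6*(-118) = -708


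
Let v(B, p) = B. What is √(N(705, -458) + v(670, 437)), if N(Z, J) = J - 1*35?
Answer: √177 ≈ 13.304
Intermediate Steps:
N(Z, J) = -35 + J (N(Z, J) = J - 35 = -35 + J)
√(N(705, -458) + v(670, 437)) = √((-35 - 458) + 670) = √(-493 + 670) = √177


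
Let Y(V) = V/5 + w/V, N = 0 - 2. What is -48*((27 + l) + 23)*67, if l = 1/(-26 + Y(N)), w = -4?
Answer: -9800760/61 ≈ -1.6067e+5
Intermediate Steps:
N = -2
Y(V) = -4/V + V/5 (Y(V) = V/5 - 4/V = -4/V + V/5)
l = -5/122 (l = 1/(-26 + (-4/(-2) + (1/5)*(-2))) = 1/(-26 + (-4*(-1/2) - 2/5)) = 1/(-26 + (2 - 2/5)) = 1/(-26 + 8/5) = 1/(-122/5) = -5/122 ≈ -0.040984)
-48*((27 + l) + 23)*67 = -48*((27 - 5/122) + 23)*67 = -48*(3289/122 + 23)*67 = -48*6095/122*67 = -146280/61*67 = -9800760/61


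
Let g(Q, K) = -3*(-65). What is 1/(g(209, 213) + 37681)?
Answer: 1/37876 ≈ 2.6402e-5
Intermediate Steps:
g(Q, K) = 195
1/(g(209, 213) + 37681) = 1/(195 + 37681) = 1/37876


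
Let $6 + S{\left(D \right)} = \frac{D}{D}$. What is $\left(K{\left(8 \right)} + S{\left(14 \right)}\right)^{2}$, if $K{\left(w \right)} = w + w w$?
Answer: $4489$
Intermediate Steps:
$S{\left(D \right)} = -5$ ($S{\left(D \right)} = -6 + \frac{D}{D} = -6 + 1 = -5$)
$K{\left(w \right)} = w + w^{2}$
$\left(K{\left(8 \right)} + S{\left(14 \right)}\right)^{2} = \left(8 \left(1 + 8\right) - 5\right)^{2} = \left(8 \cdot 9 - 5\right)^{2} = \left(72 - 5\right)^{2} = 67^{2} = 4489$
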